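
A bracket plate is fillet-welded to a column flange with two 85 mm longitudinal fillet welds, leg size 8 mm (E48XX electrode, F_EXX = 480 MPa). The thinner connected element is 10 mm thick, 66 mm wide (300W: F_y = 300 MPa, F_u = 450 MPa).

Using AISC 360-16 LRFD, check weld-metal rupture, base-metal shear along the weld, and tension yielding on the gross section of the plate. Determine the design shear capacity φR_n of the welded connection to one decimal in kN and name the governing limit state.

Weld metal: throat = 0.707×8 = 5.656 mm, L = 2×85 = 170 mm. φR_n = 0.75 × 0.6 × 480 × 5.656 × 170 = 207.7 kN.
Base metal shear (10 mm plate): yield φR_n = 1.0×0.6×300×10×170 = 306.0 kN; rupture φR_n = 0.75×0.6×450×10×170 = 344.3 kN; take 306.0 kN (yield).
Tension yield (gross): A_g = 66×10 = 660 mm². φR_n = 0.90 × 300 × 660 = 178.2 kN.
Governing: min(207.7, 306.0, 178.2) = 178.2 kN → gross-section yield.

178.2 kN (gross-section yield governs)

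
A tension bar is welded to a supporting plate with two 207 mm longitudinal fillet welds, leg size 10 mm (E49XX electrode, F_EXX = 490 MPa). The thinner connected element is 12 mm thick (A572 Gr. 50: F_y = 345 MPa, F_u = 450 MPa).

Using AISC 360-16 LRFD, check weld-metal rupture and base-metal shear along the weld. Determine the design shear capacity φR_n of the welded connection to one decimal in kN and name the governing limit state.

645.4 kN (weld metal governs)

Weld metal: throat = 0.707×10 = 7.07 mm, L = 2×207 = 414 mm. φR_n = 0.75 × 0.6 × 490 × 7.07 × 414 = 645.4 kN.
Base metal shear (12 mm plate): yield φR_n = 1.0×0.6×345×12×414 = 1028.4 kN; rupture φR_n = 0.75×0.6×450×12×414 = 1006.0 kN; take 1006.0 kN (rupture).
Governing: min(645.4, 1006.0) = 645.4 kN → weld metal.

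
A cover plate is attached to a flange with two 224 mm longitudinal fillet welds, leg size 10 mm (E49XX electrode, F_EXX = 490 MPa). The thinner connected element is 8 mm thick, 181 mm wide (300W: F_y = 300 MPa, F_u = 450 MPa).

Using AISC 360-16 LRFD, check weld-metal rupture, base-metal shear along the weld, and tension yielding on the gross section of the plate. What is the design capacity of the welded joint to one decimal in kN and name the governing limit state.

Weld metal: throat = 0.707×10 = 7.07 mm, L = 2×224 = 448 mm. φR_n = 0.75 × 0.6 × 490 × 7.07 × 448 = 698.4 kN.
Base metal shear (8 mm plate): yield φR_n = 1.0×0.6×300×8×448 = 645.1 kN; rupture φR_n = 0.75×0.6×450×8×448 = 725.8 kN; take 645.1 kN (yield).
Tension yield (gross): A_g = 181×8 = 1448 mm². φR_n = 0.90 × 300 × 1448 = 391.0 kN.
Governing: min(698.4, 645.1, 391.0) = 391.0 kN → gross-section yield.

391.0 kN (gross-section yield governs)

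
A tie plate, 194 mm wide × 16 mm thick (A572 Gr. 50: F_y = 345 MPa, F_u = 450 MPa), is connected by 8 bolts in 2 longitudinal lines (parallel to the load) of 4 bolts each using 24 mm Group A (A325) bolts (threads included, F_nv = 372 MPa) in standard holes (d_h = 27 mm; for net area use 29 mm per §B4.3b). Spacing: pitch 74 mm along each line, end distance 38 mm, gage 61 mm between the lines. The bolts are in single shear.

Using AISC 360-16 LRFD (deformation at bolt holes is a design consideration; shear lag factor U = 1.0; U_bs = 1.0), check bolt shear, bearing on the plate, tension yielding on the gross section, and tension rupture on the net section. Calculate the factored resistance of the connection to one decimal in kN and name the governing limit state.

734.4 kN (net-section rupture governs)

Bolt shear: A_b = π(24)²/4 = 452.39 mm². φR_n = 0.75 × 372 × 452.39 × 8 × 1 = 1009.7 kN.
Bearing (16 mm plate, F_u = 450 MPa): end bolts L_c = 38 − 27/2 = 24.5, R_n = min(1.2×24.5×16×450, 2.4×24×16×450) = 211.68 kN/bolt; interior L_c = 74 − 27 = 47, R_n = 406.08 kN/bolt. φR_n = 0.75 × (2×211.68 + 6×406.08) = 2144.9 kN.
Tension yield (gross): A_g = 194×16 = 3104 mm². φR_n = 0.90 × 345 × 3104 = 963.8 kN.
Tension rupture (net): A_n = (194 − 2×29)×16 = 2176 mm² (U = 1.0, A_e = A_n). φR_n = 0.75 × 450 × 2176 = 734.4 kN.
Governing: min(1009.7, 2144.9, 963.8, 734.4) = 734.4 kN → net-section rupture.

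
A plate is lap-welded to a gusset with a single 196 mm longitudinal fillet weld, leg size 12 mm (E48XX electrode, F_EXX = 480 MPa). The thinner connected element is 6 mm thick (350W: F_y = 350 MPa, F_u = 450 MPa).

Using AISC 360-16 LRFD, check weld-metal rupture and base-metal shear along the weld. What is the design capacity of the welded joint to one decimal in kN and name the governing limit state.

Weld metal: throat = 0.707×12 = 8.484 mm, L = 196 mm. φR_n = 0.75 × 0.6 × 480 × 8.484 × 196 = 359.2 kN.
Base metal shear (6 mm plate): yield φR_n = 1.0×0.6×350×6×196 = 247.0 kN; rupture φR_n = 0.75×0.6×450×6×196 = 238.1 kN; take 238.1 kN (rupture).
Governing: min(359.2, 238.1) = 238.1 kN → base-metal shear.

238.1 kN (base-metal shear governs)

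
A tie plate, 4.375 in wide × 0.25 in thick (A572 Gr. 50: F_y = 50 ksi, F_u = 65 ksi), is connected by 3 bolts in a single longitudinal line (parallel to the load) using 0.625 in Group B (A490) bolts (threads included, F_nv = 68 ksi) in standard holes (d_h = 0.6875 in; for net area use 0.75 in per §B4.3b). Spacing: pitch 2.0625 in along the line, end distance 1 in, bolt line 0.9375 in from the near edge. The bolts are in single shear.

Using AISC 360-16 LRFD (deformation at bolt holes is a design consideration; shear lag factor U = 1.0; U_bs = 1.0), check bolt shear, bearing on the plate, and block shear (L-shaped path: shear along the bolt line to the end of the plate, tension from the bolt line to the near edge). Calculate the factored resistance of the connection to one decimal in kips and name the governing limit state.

Bolt shear: A_b = π(0.625)²/4 = 0.3068 in². φR_n = 0.75 × 68 × 0.3068 × 3 × 1 = 46.9 kips.
Bearing (0.25 in plate, F_u = 65 ksi): end bolts L_c = 1 − 0.6875/2 = 0.65625, R_n = min(1.2×0.65625×0.25×65, 2.4×0.625×0.25×65) = 12.797 kips/bolt; interior L_c = 2.0625 − 0.6875 = 1.375, R_n = 24.375 kips/bolt. φR_n = 0.75 × (1×12.797 + 2×24.375) = 46.2 kips.
Block shear: shear path 1×[1+2×2.0625] = 1×5.125 in, A_gv = 1.2813, A_nv = 1×(5.125 − 2.5×0.75)×0.25 = 0.8125 in²; tension to near edge: (0.9375 − 0.5×0.75)×0.25 = 0.14063 in². R_n = min(0.6×65×0.8125, 0.6×50×1.2813) + 1.0×65×0.14063 = min(31.688, 38.439) + 9.141 = 40.829 kips. φR_n = 0.75 × 40.829 = 30.6 kips.
Governing: min(46.9, 46.2, 30.6) = 30.6 kips → block shear.

30.6 kips (block shear governs)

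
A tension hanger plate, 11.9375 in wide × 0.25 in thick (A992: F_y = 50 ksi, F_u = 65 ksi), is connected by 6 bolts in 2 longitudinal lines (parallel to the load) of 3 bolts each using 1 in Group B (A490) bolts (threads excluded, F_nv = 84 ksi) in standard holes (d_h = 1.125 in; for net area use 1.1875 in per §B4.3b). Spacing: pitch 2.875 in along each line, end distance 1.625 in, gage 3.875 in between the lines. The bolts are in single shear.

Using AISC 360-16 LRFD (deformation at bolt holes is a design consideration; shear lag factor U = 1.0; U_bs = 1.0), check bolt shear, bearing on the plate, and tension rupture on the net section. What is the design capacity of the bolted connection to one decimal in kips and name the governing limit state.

Bolt shear: A_b = π(1)²/4 = 0.7854 in². φR_n = 0.75 × 84 × 0.7854 × 6 × 1 = 296.9 kips.
Bearing (0.25 in plate, F_u = 65 ksi): end bolts L_c = 1.625 − 1.125/2 = 1.0625, R_n = min(1.2×1.0625×0.25×65, 2.4×1×0.25×65) = 20.719 kips/bolt; interior L_c = 2.875 − 1.125 = 1.75, R_n = 34.125 kips/bolt. φR_n = 0.75 × (2×20.719 + 4×34.125) = 133.5 kips.
Tension rupture (net): A_n = (11.9375 − 2×1.1875)×0.25 = 2.3906 in² (U = 1.0, A_e = A_n). φR_n = 0.75 × 65 × 2.3906 = 116.5 kips.
Governing: min(296.9, 133.5, 116.5) = 116.5 kips → net-section rupture.

116.5 kips (net-section rupture governs)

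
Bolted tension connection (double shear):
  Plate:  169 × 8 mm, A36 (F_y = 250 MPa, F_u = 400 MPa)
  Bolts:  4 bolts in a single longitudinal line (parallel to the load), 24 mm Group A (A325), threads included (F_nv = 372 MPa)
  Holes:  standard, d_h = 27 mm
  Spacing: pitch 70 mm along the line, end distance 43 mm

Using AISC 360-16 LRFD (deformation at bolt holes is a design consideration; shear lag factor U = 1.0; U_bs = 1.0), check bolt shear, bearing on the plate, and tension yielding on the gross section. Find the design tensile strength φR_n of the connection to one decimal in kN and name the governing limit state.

304.2 kN (gross-section yield governs)

Bolt shear: A_b = π(24)²/4 = 452.39 mm². φR_n = 0.75 × 372 × 452.39 × 4 × 2 = 1009.7 kN.
Bearing (8 mm plate, F_u = 400 MPa): end bolts L_c = 43 − 27/2 = 29.5, R_n = min(1.2×29.5×8×400, 2.4×24×8×400) = 113.28 kN/bolt; interior L_c = 70 − 27 = 43, R_n = 165.12 kN/bolt. φR_n = 0.75 × (1×113.28 + 3×165.12) = 456.5 kN.
Tension yield (gross): A_g = 169×8 = 1352 mm². φR_n = 0.90 × 250 × 1352 = 304.2 kN.
Governing: min(1009.7, 456.5, 304.2) = 304.2 kN → gross-section yield.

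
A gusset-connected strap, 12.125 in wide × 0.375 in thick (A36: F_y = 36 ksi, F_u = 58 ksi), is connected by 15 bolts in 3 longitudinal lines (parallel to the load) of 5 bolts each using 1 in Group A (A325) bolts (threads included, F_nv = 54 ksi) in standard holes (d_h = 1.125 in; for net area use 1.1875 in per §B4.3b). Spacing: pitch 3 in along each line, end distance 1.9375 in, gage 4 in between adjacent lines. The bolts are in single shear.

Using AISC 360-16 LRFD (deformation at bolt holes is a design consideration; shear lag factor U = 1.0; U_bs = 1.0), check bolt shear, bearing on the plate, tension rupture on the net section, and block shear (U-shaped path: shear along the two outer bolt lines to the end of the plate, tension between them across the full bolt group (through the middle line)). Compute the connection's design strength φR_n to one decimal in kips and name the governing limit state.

Bolt shear: A_b = π(1)²/4 = 0.7854 in². φR_n = 0.75 × 54 × 0.7854 × 15 × 1 = 477.1 kips.
Bearing (0.375 in plate, F_u = 58 ksi): end bolts L_c = 1.9375 − 1.125/2 = 1.375, R_n = min(1.2×1.375×0.375×58, 2.4×1×0.375×58) = 35.888 kips/bolt; interior L_c = 3 − 1.125 = 1.875, R_n = 48.938 kips/bolt. φR_n = 0.75 × (3×35.888 + 12×48.938) = 521.2 kips.
Tension rupture (net): A_n = (12.125 − 3×1.1875)×0.375 = 3.2109 in² (U = 1.0, A_e = A_n). φR_n = 0.75 × 58 × 3.2109 = 139.7 kips.
Block shear: shear path 2×[1.9375+4×3] = 2×13.9375 in, A_gv = 10.453, A_nv = 2×(13.9375 − 4.5×1.1875)×0.375 = 6.4453 in²; tension across gage: (8 − 2×1.1875)×0.375 = 2.1094 in². R_n = min(0.6×58×6.4453, 0.6×36×10.453) + 1.0×58×2.1094 = min(224.3, 225.78) + 122.35 = 346.65 kips. φR_n = 0.75 × 346.65 = 260.0 kips.
Governing: min(477.1, 521.2, 139.7, 260.0) = 139.7 kips → net-section rupture.

139.7 kips (net-section rupture governs)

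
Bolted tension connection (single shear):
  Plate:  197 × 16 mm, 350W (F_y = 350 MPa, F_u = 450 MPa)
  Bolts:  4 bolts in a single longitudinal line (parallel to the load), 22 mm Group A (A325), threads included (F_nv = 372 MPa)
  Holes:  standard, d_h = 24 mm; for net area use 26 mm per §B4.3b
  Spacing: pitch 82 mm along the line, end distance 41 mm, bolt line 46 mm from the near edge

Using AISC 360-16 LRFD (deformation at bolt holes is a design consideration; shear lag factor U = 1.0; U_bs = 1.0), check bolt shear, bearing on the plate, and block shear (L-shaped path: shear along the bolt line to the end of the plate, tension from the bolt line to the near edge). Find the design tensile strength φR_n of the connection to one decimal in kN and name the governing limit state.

424.2 kN (bolt shear governs)

Bolt shear: A_b = π(22)²/4 = 380.13 mm². φR_n = 0.75 × 372 × 380.13 × 4 × 1 = 424.2 kN.
Bearing (16 mm plate, F_u = 450 MPa): end bolts L_c = 41 − 24/2 = 29, R_n = min(1.2×29×16×450, 2.4×22×16×450) = 250.56 kN/bolt; interior L_c = 82 − 24 = 58, R_n = 380.16 kN/bolt. φR_n = 0.75 × (1×250.56 + 3×380.16) = 1043.3 kN.
Block shear: shear path 1×[41+3×82] = 1×287 mm, A_gv = 4592, A_nv = 1×(287 − 3.5×26)×16 = 3136 mm²; tension to near edge: (46 − 0.5×26)×16 = 528 mm². R_n = min(0.6×450×3136, 0.6×350×4592) + 1.0×450×528 = min(846.72, 964.32) + 237.6 = 1084.3 kN. φR_n = 0.75 × 1084.3 = 813.2 kN.
Governing: min(424.2, 1043.3, 813.2) = 424.2 kN → bolt shear.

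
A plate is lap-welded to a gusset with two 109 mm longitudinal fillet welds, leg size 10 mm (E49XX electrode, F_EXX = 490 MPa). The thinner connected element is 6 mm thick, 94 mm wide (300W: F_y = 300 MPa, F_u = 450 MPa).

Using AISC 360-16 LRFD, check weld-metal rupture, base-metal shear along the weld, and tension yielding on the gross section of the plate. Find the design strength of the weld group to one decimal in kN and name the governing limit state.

152.3 kN (gross-section yield governs)

Weld metal: throat = 0.707×10 = 7.07 mm, L = 2×109 = 218 mm. φR_n = 0.75 × 0.6 × 490 × 7.07 × 218 = 339.8 kN.
Base metal shear (6 mm plate): yield φR_n = 1.0×0.6×300×6×218 = 235.4 kN; rupture φR_n = 0.75×0.6×450×6×218 = 264.9 kN; take 235.4 kN (yield).
Tension yield (gross): A_g = 94×6 = 564 mm². φR_n = 0.90 × 300 × 564 = 152.3 kN.
Governing: min(339.8, 235.4, 152.3) = 152.3 kN → gross-section yield.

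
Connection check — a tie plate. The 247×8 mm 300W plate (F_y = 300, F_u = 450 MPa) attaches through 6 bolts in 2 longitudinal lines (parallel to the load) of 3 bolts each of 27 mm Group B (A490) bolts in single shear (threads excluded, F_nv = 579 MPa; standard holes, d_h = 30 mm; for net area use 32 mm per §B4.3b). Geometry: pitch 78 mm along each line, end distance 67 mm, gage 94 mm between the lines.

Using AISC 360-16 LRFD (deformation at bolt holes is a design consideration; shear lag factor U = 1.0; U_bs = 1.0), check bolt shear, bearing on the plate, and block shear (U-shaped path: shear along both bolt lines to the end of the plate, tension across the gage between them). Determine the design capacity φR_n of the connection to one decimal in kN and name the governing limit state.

630.7 kN (block shear governs)

Bolt shear: A_b = π(27)²/4 = 572.56 mm². φR_n = 0.75 × 579 × 572.56 × 6 × 1 = 1491.8 kN.
Bearing (8 mm plate, F_u = 450 MPa): end bolts L_c = 67 − 30/2 = 52, R_n = min(1.2×52×8×450, 2.4×27×8×450) = 224.64 kN/bolt; interior L_c = 78 − 30 = 48, R_n = 207.36 kN/bolt. φR_n = 0.75 × (2×224.64 + 4×207.36) = 959.0 kN.
Block shear: shear path 2×[67+2×78] = 2×223 mm, A_gv = 3568, A_nv = 2×(223 − 2.5×32)×8 = 2288 mm²; tension across gage: (94 − 1×32)×8 = 496 mm². R_n = min(0.6×450×2288, 0.6×300×3568) + 1.0×450×496 = min(617.76, 642.24) + 223.2 = 840.96 kN. φR_n = 0.75 × 840.96 = 630.7 kN.
Governing: min(1491.8, 959.0, 630.7) = 630.7 kN → block shear.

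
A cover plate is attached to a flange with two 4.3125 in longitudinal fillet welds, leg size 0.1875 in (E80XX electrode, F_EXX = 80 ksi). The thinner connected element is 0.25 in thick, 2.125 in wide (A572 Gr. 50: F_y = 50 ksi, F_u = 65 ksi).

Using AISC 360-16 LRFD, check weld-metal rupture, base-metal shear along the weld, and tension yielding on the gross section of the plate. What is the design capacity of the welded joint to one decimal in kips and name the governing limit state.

23.9 kips (gross-section yield governs)

Weld metal: throat = 0.707×0.1875 = 0.13256 in, L = 2×4.3125 = 8.625 in. φR_n = 0.75 × 0.6 × 80 × 0.13256 × 8.625 = 41.2 kips.
Base metal shear (0.25 in plate): yield φR_n = 1.0×0.6×50×0.25×8.625 = 64.7 kips; rupture φR_n = 0.75×0.6×65×0.25×8.625 = 63.1 kips; take 63.1 kips (rupture).
Tension yield (gross): A_g = 2.125×0.25 = 0.53125 in². φR_n = 0.90 × 50 × 0.53125 = 23.9 kips.
Governing: min(41.2, 63.1, 23.9) = 23.9 kips → gross-section yield.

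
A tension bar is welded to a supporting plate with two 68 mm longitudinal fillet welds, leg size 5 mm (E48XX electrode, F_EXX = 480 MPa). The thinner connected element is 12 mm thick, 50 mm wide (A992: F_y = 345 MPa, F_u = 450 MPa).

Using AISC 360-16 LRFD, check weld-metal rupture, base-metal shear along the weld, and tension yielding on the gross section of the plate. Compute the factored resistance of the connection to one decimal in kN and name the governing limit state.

103.8 kN (weld metal governs)

Weld metal: throat = 0.707×5 = 3.535 mm, L = 2×68 = 136 mm. φR_n = 0.75 × 0.6 × 480 × 3.535 × 136 = 103.8 kN.
Base metal shear (12 mm plate): yield φR_n = 1.0×0.6×345×12×136 = 337.8 kN; rupture φR_n = 0.75×0.6×450×12×136 = 330.5 kN; take 330.5 kN (rupture).
Tension yield (gross): A_g = 50×12 = 600 mm². φR_n = 0.90 × 345 × 600 = 186.3 kN.
Governing: min(103.8, 330.5, 186.3) = 103.8 kN → weld metal.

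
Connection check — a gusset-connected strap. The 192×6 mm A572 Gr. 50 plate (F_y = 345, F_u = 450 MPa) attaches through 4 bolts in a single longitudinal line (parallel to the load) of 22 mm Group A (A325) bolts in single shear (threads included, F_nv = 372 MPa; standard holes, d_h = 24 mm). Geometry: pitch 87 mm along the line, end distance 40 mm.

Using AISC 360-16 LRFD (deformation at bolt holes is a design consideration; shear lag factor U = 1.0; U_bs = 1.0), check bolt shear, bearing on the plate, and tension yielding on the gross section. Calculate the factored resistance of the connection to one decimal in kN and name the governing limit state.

357.7 kN (gross-section yield governs)

Bolt shear: A_b = π(22)²/4 = 380.13 mm². φR_n = 0.75 × 372 × 380.13 × 4 × 1 = 424.2 kN.
Bearing (6 mm plate, F_u = 450 MPa): end bolts L_c = 40 − 24/2 = 28, R_n = min(1.2×28×6×450, 2.4×22×6×450) = 90.72 kN/bolt; interior L_c = 87 − 24 = 63, R_n = 142.56 kN/bolt. φR_n = 0.75 × (1×90.72 + 3×142.56) = 388.8 kN.
Tension yield (gross): A_g = 192×6 = 1152 mm². φR_n = 0.90 × 345 × 1152 = 357.7 kN.
Governing: min(424.2, 388.8, 357.7) = 357.7 kN → gross-section yield.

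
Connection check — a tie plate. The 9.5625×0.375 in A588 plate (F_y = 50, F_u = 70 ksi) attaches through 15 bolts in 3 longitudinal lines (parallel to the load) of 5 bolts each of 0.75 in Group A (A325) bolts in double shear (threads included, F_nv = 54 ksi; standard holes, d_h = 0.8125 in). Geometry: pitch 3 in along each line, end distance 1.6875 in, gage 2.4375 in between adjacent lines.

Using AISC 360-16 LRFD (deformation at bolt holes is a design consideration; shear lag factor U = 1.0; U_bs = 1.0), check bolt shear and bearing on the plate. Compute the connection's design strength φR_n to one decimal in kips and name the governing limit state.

Bolt shear: A_b = π(0.75)²/4 = 0.44179 in². φR_n = 0.75 × 54 × 0.44179 × 15 × 2 = 536.8 kips.
Bearing (0.375 in plate, F_u = 70 ksi): end bolts L_c = 1.6875 − 0.8125/2 = 1.28125, R_n = min(1.2×1.28125×0.375×70, 2.4×0.75×0.375×70) = 40.359 kips/bolt; interior L_c = 3 − 0.8125 = 2.1875, R_n = 47.25 kips/bolt. φR_n = 0.75 × (3×40.359 + 12×47.25) = 516.1 kips.
Governing: min(536.8, 516.1) = 516.1 kips → bearing.

516.1 kips (bearing governs)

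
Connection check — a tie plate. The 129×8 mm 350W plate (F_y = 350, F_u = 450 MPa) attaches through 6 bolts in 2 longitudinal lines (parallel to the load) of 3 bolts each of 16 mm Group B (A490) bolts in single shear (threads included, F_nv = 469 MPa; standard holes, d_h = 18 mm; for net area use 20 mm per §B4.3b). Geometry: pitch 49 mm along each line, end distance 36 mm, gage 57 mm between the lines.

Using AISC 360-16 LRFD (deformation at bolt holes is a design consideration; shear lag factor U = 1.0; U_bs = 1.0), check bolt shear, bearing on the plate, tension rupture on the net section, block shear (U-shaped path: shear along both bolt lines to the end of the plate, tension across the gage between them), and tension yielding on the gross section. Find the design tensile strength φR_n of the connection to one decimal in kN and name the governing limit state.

Bolt shear: A_b = π(16)²/4 = 201.06 mm². φR_n = 0.75 × 469 × 201.06 × 6 × 1 = 424.3 kN.
Bearing (8 mm plate, F_u = 450 MPa): end bolts L_c = 36 − 18/2 = 27, R_n = min(1.2×27×8×450, 2.4×16×8×450) = 116.64 kN/bolt; interior L_c = 49 − 18 = 31, R_n = 133.92 kN/bolt. φR_n = 0.75 × (2×116.64 + 4×133.92) = 576.7 kN.
Tension rupture (net): A_n = (129 − 2×20)×8 = 712 mm² (U = 1.0, A_e = A_n). φR_n = 0.75 × 450 × 712 = 240.3 kN.
Block shear: shear path 2×[36+2×49] = 2×134 mm, A_gv = 2144, A_nv = 2×(134 − 2.5×20)×8 = 1344 mm²; tension across gage: (57 − 1×20)×8 = 296 mm². R_n = min(0.6×450×1344, 0.6×350×2144) + 1.0×450×296 = min(362.88, 450.24) + 133.2 = 496.08 kN. φR_n = 0.75 × 496.08 = 372.1 kN.
Tension yield (gross): A_g = 129×8 = 1032 mm². φR_n = 0.90 × 350 × 1032 = 325.1 kN.
Governing: min(424.3, 576.7, 240.3, 372.1, 325.1) = 240.3 kN → net-section rupture.

240.3 kN (net-section rupture governs)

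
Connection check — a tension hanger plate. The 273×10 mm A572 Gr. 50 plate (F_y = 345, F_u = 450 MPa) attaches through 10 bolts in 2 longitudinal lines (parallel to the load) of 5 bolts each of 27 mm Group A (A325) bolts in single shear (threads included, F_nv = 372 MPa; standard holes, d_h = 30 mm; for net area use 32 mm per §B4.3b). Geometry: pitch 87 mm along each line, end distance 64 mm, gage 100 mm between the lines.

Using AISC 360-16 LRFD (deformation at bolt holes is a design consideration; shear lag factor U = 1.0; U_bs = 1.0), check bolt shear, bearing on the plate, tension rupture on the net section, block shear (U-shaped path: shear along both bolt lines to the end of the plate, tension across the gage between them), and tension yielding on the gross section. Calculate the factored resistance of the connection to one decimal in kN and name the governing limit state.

Bolt shear: A_b = π(27)²/4 = 572.56 mm². φR_n = 0.75 × 372 × 572.56 × 10 × 1 = 1597.4 kN.
Bearing (10 mm plate, F_u = 450 MPa): end bolts L_c = 64 − 30/2 = 49, R_n = min(1.2×49×10×450, 2.4×27×10×450) = 264.6 kN/bolt; interior L_c = 87 − 30 = 57, R_n = 291.6 kN/bolt. φR_n = 0.75 × (2×264.6 + 8×291.6) = 2146.5 kN.
Tension rupture (net): A_n = (273 − 2×32)×10 = 2090 mm² (U = 1.0, A_e = A_n). φR_n = 0.75 × 450 × 2090 = 705.4 kN.
Block shear: shear path 2×[64+4×87] = 2×412 mm, A_gv = 8240, A_nv = 2×(412 − 4.5×32)×10 = 5360 mm²; tension across gage: (100 − 1×32)×10 = 680 mm². R_n = min(0.6×450×5360, 0.6×345×8240) + 1.0×450×680 = min(1447.2, 1705.7) + 306 = 1753.2 kN. φR_n = 0.75 × 1753.2 = 1314.9 kN.
Tension yield (gross): A_g = 273×10 = 2730 mm². φR_n = 0.90 × 345 × 2730 = 847.7 kN.
Governing: min(1597.4, 2146.5, 705.4, 1314.9, 847.7) = 705.4 kN → net-section rupture.

705.4 kN (net-section rupture governs)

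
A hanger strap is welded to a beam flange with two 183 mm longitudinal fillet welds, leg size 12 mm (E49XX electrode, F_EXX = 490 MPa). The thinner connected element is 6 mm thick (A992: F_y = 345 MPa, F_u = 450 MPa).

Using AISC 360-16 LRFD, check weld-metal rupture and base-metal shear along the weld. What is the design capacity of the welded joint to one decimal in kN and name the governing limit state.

444.7 kN (base-metal shear governs)

Weld metal: throat = 0.707×12 = 8.484 mm, L = 2×183 = 366 mm. φR_n = 0.75 × 0.6 × 490 × 8.484 × 366 = 684.7 kN.
Base metal shear (6 mm plate): yield φR_n = 1.0×0.6×345×6×366 = 454.6 kN; rupture φR_n = 0.75×0.6×450×6×366 = 444.7 kN; take 444.7 kN (rupture).
Governing: min(684.7, 444.7) = 444.7 kN → base-metal shear.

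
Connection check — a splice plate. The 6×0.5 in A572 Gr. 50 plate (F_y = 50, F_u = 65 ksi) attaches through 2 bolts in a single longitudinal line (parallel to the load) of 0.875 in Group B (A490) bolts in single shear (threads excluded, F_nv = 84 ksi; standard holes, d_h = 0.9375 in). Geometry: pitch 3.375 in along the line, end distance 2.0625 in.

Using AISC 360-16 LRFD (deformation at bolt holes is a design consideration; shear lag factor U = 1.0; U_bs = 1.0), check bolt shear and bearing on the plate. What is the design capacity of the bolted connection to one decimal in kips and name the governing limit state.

Bolt shear: A_b = π(0.875)²/4 = 0.60132 in². φR_n = 0.75 × 84 × 0.60132 × 2 × 1 = 75.8 kips.
Bearing (0.5 in plate, F_u = 65 ksi): end bolts L_c = 2.0625 − 0.9375/2 = 1.59375, R_n = min(1.2×1.59375×0.5×65, 2.4×0.875×0.5×65) = 62.156 kips/bolt; interior L_c = 3.375 − 0.9375 = 2.4375, R_n = 68.25 kips/bolt. φR_n = 0.75 × (1×62.156 + 1×68.25) = 97.8 kips.
Governing: min(75.8, 97.8) = 75.8 kips → bolt shear.

75.8 kips (bolt shear governs)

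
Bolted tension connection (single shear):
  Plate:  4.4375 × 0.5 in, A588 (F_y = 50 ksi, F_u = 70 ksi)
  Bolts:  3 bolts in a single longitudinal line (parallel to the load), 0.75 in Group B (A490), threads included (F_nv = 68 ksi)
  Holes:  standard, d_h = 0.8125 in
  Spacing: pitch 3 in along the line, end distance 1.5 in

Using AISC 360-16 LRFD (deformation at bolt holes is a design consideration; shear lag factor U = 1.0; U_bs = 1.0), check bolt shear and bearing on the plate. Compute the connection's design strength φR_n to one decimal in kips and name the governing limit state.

Bolt shear: A_b = π(0.75)²/4 = 0.44179 in². φR_n = 0.75 × 68 × 0.44179 × 3 × 1 = 67.6 kips.
Bearing (0.5 in plate, F_u = 70 ksi): end bolts L_c = 1.5 − 0.8125/2 = 1.09375, R_n = min(1.2×1.09375×0.5×70, 2.4×0.75×0.5×70) = 45.938 kips/bolt; interior L_c = 3 − 0.8125 = 2.1875, R_n = 63 kips/bolt. φR_n = 0.75 × (1×45.938 + 2×63) = 129.0 kips.
Governing: min(67.6, 129.0) = 67.6 kips → bolt shear.

67.6 kips (bolt shear governs)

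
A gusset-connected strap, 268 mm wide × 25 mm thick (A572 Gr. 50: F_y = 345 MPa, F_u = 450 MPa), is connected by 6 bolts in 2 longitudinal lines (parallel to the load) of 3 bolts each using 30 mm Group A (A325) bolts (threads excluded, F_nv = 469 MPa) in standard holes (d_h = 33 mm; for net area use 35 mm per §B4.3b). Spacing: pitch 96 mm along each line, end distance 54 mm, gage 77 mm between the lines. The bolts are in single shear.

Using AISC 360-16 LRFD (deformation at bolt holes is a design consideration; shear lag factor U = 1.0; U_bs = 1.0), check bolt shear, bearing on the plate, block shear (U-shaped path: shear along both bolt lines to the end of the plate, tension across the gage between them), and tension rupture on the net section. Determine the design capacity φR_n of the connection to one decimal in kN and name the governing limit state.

Bolt shear: A_b = π(30)²/4 = 706.86 mm². φR_n = 0.75 × 469 × 706.86 × 6 × 1 = 1491.8 kN.
Bearing (25 mm plate, F_u = 450 MPa): end bolts L_c = 54 − 33/2 = 37.5, R_n = min(1.2×37.5×25×450, 2.4×30×25×450) = 506.25 kN/bolt; interior L_c = 96 − 33 = 63, R_n = 810 kN/bolt. φR_n = 0.75 × (2×506.25 + 4×810) = 3189.4 kN.
Block shear: shear path 2×[54+2×96] = 2×246 mm, A_gv = 12300, A_nv = 2×(246 − 2.5×35)×25 = 7925 mm²; tension across gage: (77 − 1×35)×25 = 1050 mm². R_n = min(0.6×450×7925, 0.6×345×12300) + 1.0×450×1050 = min(2139.8, 2546.1) + 472.5 = 2612.3 kN. φR_n = 0.75 × 2612.3 = 1959.2 kN.
Tension rupture (net): A_n = (268 − 2×35)×25 = 4950 mm² (U = 1.0, A_e = A_n). φR_n = 0.75 × 450 × 4950 = 1670.6 kN.
Governing: min(1491.8, 3189.4, 1959.2, 1670.6) = 1491.8 kN → bolt shear.

1491.8 kN (bolt shear governs)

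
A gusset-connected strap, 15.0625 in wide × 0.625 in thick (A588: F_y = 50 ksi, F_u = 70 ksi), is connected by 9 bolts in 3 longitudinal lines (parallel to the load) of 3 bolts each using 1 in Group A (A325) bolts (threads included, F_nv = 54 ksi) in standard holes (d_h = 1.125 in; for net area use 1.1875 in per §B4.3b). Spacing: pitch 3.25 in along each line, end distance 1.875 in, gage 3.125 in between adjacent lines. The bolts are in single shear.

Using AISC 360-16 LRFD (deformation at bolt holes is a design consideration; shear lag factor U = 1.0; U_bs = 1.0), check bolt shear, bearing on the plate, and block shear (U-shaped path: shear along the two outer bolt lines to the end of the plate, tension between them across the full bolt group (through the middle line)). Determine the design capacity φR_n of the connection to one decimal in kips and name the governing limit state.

Bolt shear: A_b = π(1)²/4 = 0.7854 in². φR_n = 0.75 × 54 × 0.7854 × 9 × 1 = 286.3 kips.
Bearing (0.625 in plate, F_u = 70 ksi): end bolts L_c = 1.875 − 1.125/2 = 1.3125, R_n = min(1.2×1.3125×0.625×70, 2.4×1×0.625×70) = 68.906 kips/bolt; interior L_c = 3.25 − 1.125 = 2.125, R_n = 105 kips/bolt. φR_n = 0.75 × (3×68.906 + 6×105) = 627.5 kips.
Block shear: shear path 2×[1.875+2×3.25] = 2×8.375 in, A_gv = 10.469, A_nv = 2×(8.375 − 2.5×1.1875)×0.625 = 6.7578 in²; tension across gage: (6.25 − 2×1.1875)×0.625 = 2.4219 in². R_n = min(0.6×70×6.7578, 0.6×50×10.469) + 1.0×70×2.4219 = min(283.83, 314.07) + 169.53 = 453.36 kips. φR_n = 0.75 × 453.36 = 340.0 kips.
Governing: min(286.3, 627.5, 340.0) = 286.3 kips → bolt shear.

286.3 kips (bolt shear governs)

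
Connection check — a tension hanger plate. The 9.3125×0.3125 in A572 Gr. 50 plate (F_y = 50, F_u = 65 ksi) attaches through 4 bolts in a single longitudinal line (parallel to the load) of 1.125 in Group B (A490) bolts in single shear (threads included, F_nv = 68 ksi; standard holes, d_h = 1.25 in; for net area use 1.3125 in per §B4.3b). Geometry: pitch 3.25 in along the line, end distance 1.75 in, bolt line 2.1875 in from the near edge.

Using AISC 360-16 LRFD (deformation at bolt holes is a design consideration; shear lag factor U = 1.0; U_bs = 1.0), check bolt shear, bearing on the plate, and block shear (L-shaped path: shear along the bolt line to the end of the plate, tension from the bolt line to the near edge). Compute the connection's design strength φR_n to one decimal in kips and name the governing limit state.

Bolt shear: A_b = π(1.125)²/4 = 0.99402 in². φR_n = 0.75 × 68 × 0.99402 × 4 × 1 = 202.8 kips.
Bearing (0.3125 in plate, F_u = 65 ksi): end bolts L_c = 1.75 − 1.25/2 = 1.125, R_n = min(1.2×1.125×0.3125×65, 2.4×1.125×0.3125×65) = 27.422 kips/bolt; interior L_c = 3.25 − 1.25 = 2, R_n = 48.75 kips/bolt. φR_n = 0.75 × (1×27.422 + 3×48.75) = 130.3 kips.
Block shear: shear path 1×[1.75+3×3.25] = 1×11.5 in, A_gv = 3.5938, A_nv = 1×(11.5 − 3.5×1.3125)×0.3125 = 2.1582 in²; tension to near edge: (2.1875 − 0.5×1.3125)×0.3125 = 0.47852 in². R_n = min(0.6×65×2.1582, 0.6×50×3.5938) + 1.0×65×0.47852 = min(84.17, 107.81) + 31.104 = 115.27 kips. φR_n = 0.75 × 115.27 = 86.5 kips.
Governing: min(202.8, 130.3, 86.5) = 86.5 kips → block shear.

86.5 kips (block shear governs)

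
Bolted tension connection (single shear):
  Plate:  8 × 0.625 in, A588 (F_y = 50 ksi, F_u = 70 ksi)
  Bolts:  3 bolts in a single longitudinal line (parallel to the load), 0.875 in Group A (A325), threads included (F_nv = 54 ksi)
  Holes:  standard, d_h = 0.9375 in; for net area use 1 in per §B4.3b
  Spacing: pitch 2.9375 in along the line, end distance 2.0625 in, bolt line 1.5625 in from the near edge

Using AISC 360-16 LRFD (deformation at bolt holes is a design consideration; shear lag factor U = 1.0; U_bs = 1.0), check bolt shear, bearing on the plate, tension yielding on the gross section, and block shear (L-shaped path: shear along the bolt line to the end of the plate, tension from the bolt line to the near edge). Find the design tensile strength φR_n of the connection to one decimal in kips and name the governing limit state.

73.1 kips (bolt shear governs)

Bolt shear: A_b = π(0.875)²/4 = 0.60132 in². φR_n = 0.75 × 54 × 0.60132 × 3 × 1 = 73.1 kips.
Bearing (0.625 in plate, F_u = 70 ksi): end bolts L_c = 2.0625 − 0.9375/2 = 1.59375, R_n = min(1.2×1.59375×0.625×70, 2.4×0.875×0.625×70) = 83.672 kips/bolt; interior L_c = 2.9375 − 0.9375 = 2, R_n = 91.875 kips/bolt. φR_n = 0.75 × (1×83.672 + 2×91.875) = 200.6 kips.
Tension yield (gross): A_g = 8×0.625 = 5 in². φR_n = 0.90 × 50 × 5 = 225.0 kips.
Block shear: shear path 1×[2.0625+2×2.9375] = 1×7.9375 in, A_gv = 4.9609, A_nv = 1×(7.9375 − 2.5×1)×0.625 = 3.3984 in²; tension to near edge: (1.5625 − 0.5×1)×0.625 = 0.66406 in². R_n = min(0.6×70×3.3984, 0.6×50×4.9609) + 1.0×70×0.66406 = min(142.73, 148.83) + 46.484 = 189.21 kips. φR_n = 0.75 × 189.21 = 141.9 kips.
Governing: min(73.1, 200.6, 225.0, 141.9) = 73.1 kips → bolt shear.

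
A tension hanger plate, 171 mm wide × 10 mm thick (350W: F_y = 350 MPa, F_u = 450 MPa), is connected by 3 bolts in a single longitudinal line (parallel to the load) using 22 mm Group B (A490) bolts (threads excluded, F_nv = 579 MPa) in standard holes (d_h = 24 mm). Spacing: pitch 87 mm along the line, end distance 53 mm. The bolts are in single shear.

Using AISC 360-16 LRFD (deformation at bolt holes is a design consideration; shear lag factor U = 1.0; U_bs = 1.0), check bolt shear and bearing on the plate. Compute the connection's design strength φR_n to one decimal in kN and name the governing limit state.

Bolt shear: A_b = π(22)²/4 = 380.13 mm². φR_n = 0.75 × 579 × 380.13 × 3 × 1 = 495.2 kN.
Bearing (10 mm plate, F_u = 450 MPa): end bolts L_c = 53 − 24/2 = 41, R_n = min(1.2×41×10×450, 2.4×22×10×450) = 221.4 kN/bolt; interior L_c = 87 − 24 = 63, R_n = 237.6 kN/bolt. φR_n = 0.75 × (1×221.4 + 2×237.6) = 522.5 kN.
Governing: min(495.2, 522.5) = 495.2 kN → bolt shear.

495.2 kN (bolt shear governs)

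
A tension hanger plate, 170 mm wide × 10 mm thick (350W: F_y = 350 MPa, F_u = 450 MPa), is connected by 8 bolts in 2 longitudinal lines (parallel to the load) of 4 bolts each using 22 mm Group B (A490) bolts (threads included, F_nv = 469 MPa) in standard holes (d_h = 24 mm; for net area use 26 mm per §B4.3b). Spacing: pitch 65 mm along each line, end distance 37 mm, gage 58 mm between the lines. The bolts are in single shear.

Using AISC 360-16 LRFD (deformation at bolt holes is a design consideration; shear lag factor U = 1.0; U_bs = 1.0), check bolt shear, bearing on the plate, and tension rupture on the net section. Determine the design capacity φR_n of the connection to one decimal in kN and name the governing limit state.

398.3 kN (net-section rupture governs)

Bolt shear: A_b = π(22)²/4 = 380.13 mm². φR_n = 0.75 × 469 × 380.13 × 8 × 1 = 1069.7 kN.
Bearing (10 mm plate, F_u = 450 MPa): end bolts L_c = 37 − 24/2 = 25, R_n = min(1.2×25×10×450, 2.4×22×10×450) = 135 kN/bolt; interior L_c = 65 − 24 = 41, R_n = 221.4 kN/bolt. φR_n = 0.75 × (2×135 + 6×221.4) = 1198.8 kN.
Tension rupture (net): A_n = (170 − 2×26)×10 = 1180 mm² (U = 1.0, A_e = A_n). φR_n = 0.75 × 450 × 1180 = 398.3 kN.
Governing: min(1069.7, 1198.8, 398.3) = 398.3 kN → net-section rupture.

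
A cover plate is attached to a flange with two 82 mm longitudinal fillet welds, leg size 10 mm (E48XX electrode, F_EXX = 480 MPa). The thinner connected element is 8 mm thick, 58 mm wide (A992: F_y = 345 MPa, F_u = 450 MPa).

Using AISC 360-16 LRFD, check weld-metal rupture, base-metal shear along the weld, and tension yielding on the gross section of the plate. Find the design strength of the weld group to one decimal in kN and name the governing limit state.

Weld metal: throat = 0.707×10 = 7.07 mm, L = 2×82 = 164 mm. φR_n = 0.75 × 0.6 × 480 × 7.07 × 164 = 250.4 kN.
Base metal shear (8 mm plate): yield φR_n = 1.0×0.6×345×8×164 = 271.6 kN; rupture φR_n = 0.75×0.6×450×8×164 = 265.7 kN; take 265.7 kN (rupture).
Tension yield (gross): A_g = 58×8 = 464 mm². φR_n = 0.90 × 345 × 464 = 144.1 kN.
Governing: min(250.4, 265.7, 144.1) = 144.1 kN → gross-section yield.

144.1 kN (gross-section yield governs)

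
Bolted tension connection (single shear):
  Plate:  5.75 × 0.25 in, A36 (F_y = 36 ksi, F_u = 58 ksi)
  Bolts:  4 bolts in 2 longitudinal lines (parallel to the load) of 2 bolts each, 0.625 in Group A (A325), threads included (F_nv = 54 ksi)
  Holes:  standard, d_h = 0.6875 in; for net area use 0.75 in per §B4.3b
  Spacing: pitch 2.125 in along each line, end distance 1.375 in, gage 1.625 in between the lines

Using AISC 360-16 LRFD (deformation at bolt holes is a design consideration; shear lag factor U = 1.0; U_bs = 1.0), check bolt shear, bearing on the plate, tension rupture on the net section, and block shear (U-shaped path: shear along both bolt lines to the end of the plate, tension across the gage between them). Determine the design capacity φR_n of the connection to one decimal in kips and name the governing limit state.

Bolt shear: A_b = π(0.625)²/4 = 0.3068 in². φR_n = 0.75 × 54 × 0.3068 × 4 × 1 = 49.7 kips.
Bearing (0.25 in plate, F_u = 58 ksi): end bolts L_c = 1.375 − 0.6875/2 = 1.03125, R_n = min(1.2×1.03125×0.25×58, 2.4×0.625×0.25×58) = 17.944 kips/bolt; interior L_c = 2.125 − 0.6875 = 1.4375, R_n = 21.75 kips/bolt. φR_n = 0.75 × (2×17.944 + 2×21.75) = 59.5 kips.
Tension rupture (net): A_n = (5.75 − 2×0.75)×0.25 = 1.0625 in² (U = 1.0, A_e = A_n). φR_n = 0.75 × 58 × 1.0625 = 46.2 kips.
Block shear: shear path 2×[1.375+1×2.125] = 2×3.5 in, A_gv = 1.75, A_nv = 2×(3.5 − 1.5×0.75)×0.25 = 1.1875 in²; tension across gage: (1.625 − 1×0.75)×0.25 = 0.21875 in². R_n = min(0.6×58×1.1875, 0.6×36×1.75) + 1.0×58×0.21875 = min(41.325, 37.8) + 12.688 = 50.488 kips. φR_n = 0.75 × 50.488 = 37.9 kips.
Governing: min(49.7, 59.5, 46.2, 37.9) = 37.9 kips → block shear.

37.9 kips (block shear governs)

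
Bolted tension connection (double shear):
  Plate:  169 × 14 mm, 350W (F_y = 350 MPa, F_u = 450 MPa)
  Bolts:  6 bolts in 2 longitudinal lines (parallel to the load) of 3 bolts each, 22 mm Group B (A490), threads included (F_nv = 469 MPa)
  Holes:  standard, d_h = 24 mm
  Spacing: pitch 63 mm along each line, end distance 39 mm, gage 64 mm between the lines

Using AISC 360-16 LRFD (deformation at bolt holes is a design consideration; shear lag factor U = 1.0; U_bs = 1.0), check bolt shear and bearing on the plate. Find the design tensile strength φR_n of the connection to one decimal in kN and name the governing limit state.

Bolt shear: A_b = π(22)²/4 = 380.13 mm². φR_n = 0.75 × 469 × 380.13 × 6 × 2 = 1604.5 kN.
Bearing (14 mm plate, F_u = 450 MPa): end bolts L_c = 39 − 24/2 = 27, R_n = min(1.2×27×14×450, 2.4×22×14×450) = 204.12 kN/bolt; interior L_c = 63 − 24 = 39, R_n = 294.84 kN/bolt. φR_n = 0.75 × (2×204.12 + 4×294.84) = 1190.7 kN.
Governing: min(1604.5, 1190.7) = 1190.7 kN → bearing.

1190.7 kN (bearing governs)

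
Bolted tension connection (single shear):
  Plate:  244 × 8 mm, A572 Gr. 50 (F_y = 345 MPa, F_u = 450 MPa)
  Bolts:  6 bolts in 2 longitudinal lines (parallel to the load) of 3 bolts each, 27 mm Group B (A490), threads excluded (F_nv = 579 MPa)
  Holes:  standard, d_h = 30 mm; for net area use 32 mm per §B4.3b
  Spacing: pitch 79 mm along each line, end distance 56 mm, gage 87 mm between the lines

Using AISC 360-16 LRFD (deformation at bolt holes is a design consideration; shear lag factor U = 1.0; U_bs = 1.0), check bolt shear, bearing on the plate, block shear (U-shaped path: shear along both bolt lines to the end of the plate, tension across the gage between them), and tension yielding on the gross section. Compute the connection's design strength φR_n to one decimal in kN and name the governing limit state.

Bolt shear: A_b = π(27)²/4 = 572.56 mm². φR_n = 0.75 × 579 × 572.56 × 6 × 1 = 1491.8 kN.
Bearing (8 mm plate, F_u = 450 MPa): end bolts L_c = 56 − 30/2 = 41, R_n = min(1.2×41×8×450, 2.4×27×8×450) = 177.12 kN/bolt; interior L_c = 79 − 30 = 49, R_n = 211.68 kN/bolt. φR_n = 0.75 × (2×177.12 + 4×211.68) = 900.7 kN.
Block shear: shear path 2×[56+2×79] = 2×214 mm, A_gv = 3424, A_nv = 2×(214 − 2.5×32)×8 = 2144 mm²; tension across gage: (87 − 1×32)×8 = 440 mm². R_n = min(0.6×450×2144, 0.6×345×3424) + 1.0×450×440 = min(578.88, 708.77) + 198 = 776.88 kN. φR_n = 0.75 × 776.88 = 582.7 kN.
Tension yield (gross): A_g = 244×8 = 1952 mm². φR_n = 0.90 × 345 × 1952 = 606.1 kN.
Governing: min(1491.8, 900.7, 582.7, 606.1) = 582.7 kN → block shear.

582.7 kN (block shear governs)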